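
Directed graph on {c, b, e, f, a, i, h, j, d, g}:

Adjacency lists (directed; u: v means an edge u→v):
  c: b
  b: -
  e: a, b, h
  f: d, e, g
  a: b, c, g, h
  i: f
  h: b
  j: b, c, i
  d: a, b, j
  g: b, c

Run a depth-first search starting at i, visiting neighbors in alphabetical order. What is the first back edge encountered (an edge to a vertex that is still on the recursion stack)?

j→i

DFS from i (visiting neighbors in alphabetical order); mark gray on enter, black on exit:
i gray
  f gray
    d gray
      a gray
        b gray
        b black
        c gray
          c→b: b black — skip
        c black
        g gray
          g→b: b black — skip
          g→c: c black — skip
        g black
        h gray
          h→b: b black — skip
        h black
      a black
      d→b: b black — skip
      j gray
        j→b: b black — skip
        j→c: c black — skip
        j→i: i is gray → back edge
First back edge: j → i.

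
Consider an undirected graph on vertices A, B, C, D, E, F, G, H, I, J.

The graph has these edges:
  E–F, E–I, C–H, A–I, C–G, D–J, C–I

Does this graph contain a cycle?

No

DFS, tracking each vertex's parent; an edge to a visited non-parent vertex closes a cycle.
Start from D:
visit D (parent –)
  visit J (parent D)
    J–D: parent, skip
visit A (parent –)
  visit I (parent A)
    visit C (parent I)
      visit H (parent C)
        H–C: parent, skip
      C–I: parent, skip
      visit G (parent C)
        G–C: parent, skip
    I–A: parent, skip
    visit E (parent I)
      visit F (parent E)
        F–E: parent, skip
      E–I: parent, skip
visit B (parent –)
No non-parent visited neighbor found — the graph is a forest.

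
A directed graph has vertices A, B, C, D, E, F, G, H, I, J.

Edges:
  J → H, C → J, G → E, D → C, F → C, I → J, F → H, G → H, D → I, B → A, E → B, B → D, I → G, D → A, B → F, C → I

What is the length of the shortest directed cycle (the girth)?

For each vertex v, BFS finds the shortest path from v back to v.
The shortest such closed walk is E → B → D → I → G → E, length 5.

5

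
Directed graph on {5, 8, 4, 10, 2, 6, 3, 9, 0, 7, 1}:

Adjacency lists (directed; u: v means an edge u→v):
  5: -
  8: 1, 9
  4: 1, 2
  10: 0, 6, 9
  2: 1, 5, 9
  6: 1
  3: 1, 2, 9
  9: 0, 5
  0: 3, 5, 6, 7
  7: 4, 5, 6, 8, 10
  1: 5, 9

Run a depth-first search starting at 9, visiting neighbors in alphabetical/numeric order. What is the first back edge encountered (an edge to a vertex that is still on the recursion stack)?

1→9

DFS from 9 (visiting neighbors in alphabetical/numeric order); mark gray on enter, black on exit:
9 gray
  0 gray
    3 gray
      1 gray
        5 gray
        5 black
        1→9: 9 is gray → back edge
First back edge: 1 → 9.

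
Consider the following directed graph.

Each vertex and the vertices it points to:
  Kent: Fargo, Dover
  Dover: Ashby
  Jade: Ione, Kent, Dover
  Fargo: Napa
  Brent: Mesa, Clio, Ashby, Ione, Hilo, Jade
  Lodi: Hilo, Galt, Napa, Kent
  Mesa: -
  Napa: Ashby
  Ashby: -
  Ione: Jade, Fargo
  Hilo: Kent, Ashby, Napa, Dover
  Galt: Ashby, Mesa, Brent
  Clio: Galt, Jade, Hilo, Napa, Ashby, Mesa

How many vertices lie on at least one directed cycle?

5

A vertex is on a directed cycle iff it belongs to a strongly connected component of size ≥ 2 (or has a self-loop).
The vertices on cycles are {Clio, Galt, Ione, Jade, Brent} — 5 in total.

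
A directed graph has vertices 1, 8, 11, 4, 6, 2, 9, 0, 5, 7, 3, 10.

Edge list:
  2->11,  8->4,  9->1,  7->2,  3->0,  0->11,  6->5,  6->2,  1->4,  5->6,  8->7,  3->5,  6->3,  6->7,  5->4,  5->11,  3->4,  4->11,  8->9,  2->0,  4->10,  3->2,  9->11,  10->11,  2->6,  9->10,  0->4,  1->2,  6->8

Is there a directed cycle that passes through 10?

10 lies on a cycle iff there is a path from 10 back to itself.
Exploring from 10, it never reaches itself; equivalently, its strongly connected component is a singleton.

No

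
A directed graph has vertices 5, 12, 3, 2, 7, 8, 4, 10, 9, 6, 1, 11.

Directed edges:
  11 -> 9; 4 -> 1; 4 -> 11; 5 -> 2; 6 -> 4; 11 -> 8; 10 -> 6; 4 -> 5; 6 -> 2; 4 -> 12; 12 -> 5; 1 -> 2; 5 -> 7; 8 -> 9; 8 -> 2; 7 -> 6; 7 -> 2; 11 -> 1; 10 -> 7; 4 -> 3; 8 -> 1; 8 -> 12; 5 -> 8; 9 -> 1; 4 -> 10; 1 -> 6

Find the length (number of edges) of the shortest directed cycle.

3

For each vertex v, BFS finds the shortest path from v back to v.
The shortest such closed walk is 4 → 1 → 6 → 4, length 3.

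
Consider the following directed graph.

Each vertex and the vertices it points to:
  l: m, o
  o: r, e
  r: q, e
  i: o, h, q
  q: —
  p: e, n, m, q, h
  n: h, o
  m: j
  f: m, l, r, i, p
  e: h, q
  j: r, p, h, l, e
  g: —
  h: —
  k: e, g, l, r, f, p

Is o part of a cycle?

No

o lies on a cycle iff there is a path from o back to itself.
Exploring from o, it never reaches itself; equivalently, its strongly connected component is a singleton.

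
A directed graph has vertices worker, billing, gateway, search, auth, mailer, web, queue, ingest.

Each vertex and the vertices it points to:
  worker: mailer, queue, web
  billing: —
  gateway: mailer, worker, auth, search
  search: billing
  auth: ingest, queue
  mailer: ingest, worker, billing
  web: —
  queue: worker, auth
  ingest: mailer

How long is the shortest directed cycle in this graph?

2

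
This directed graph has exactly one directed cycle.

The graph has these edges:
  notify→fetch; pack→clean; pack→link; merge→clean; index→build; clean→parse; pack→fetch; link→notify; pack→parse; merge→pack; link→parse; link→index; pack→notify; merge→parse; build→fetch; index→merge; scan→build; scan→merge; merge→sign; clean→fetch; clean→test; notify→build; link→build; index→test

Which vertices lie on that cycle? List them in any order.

DFS with gray/black marking from merge:
merge gray
  parse gray
  parse black
  sign gray
  sign black
  clean gray
    fetch gray
    fetch black
    clean→parse: parse black — skip
    test gray
    test black
  clean black
  pack gray
    pack→parse: parse black — skip
    pack→clean: clean black — skip
    notify gray
      notify→fetch: fetch black — skip
      build gray
        build→fetch: fetch black — skip
      build black
    notify black
    pack→fetch: fetch black — skip
    link gray
      link→notify: notify black — skip
      link→parse: parse black — skip
      link→build: build black — skip
      index gray
        index→merge: merge is gray → back edge
Back edge closes the cycle merge → pack → link → index → merge; its vertices are {link, pack, index, merge}.

link, pack, index, merge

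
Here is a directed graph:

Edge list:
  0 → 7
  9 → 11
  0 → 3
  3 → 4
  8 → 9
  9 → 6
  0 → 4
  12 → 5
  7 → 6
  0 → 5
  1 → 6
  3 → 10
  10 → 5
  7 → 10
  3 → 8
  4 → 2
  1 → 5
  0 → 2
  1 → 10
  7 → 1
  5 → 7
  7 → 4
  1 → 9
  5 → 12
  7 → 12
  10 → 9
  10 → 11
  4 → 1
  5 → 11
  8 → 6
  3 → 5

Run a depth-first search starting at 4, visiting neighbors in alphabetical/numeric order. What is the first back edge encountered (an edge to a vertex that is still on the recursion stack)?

7->1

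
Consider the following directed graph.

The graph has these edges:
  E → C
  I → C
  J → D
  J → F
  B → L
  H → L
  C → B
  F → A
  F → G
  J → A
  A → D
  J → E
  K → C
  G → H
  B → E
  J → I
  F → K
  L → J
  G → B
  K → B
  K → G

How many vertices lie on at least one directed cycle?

10

A vertex is on a directed cycle iff it belongs to a strongly connected component of size ≥ 2 (or has a self-loop).
The vertices on cycles are {B, C, E, F, G, H, I, J, K, L} — 10 in total.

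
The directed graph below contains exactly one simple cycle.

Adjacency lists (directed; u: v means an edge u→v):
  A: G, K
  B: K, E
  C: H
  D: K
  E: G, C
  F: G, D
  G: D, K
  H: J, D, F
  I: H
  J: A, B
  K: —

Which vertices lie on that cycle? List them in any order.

DFS with gray/black marking from H:
H gray
  J gray
    A gray
      G gray
        D gray
          K gray
          K black
        D black
        G→K: K black — skip
      G black
      A→K: K black — skip
    A black
    B gray
      B→K: K black — skip
      E gray
        E→G: G black — skip
        C gray
          C→H: H is gray → back edge
Back edge closes the cycle H → J → B → E → C → H; its vertices are {B, C, E, H, J}.

B, C, E, H, J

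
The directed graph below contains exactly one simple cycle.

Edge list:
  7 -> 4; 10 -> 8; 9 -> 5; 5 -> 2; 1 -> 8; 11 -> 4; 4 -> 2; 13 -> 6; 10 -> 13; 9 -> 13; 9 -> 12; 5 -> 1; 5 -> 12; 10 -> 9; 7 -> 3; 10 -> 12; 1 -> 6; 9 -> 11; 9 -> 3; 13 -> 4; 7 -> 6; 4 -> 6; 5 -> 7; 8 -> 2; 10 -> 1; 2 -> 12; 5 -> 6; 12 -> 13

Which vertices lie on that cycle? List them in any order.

2, 4, 12, 13

DFS with gray/black marking from 12:
12 gray
  13 gray
    4 gray
      6 gray
      6 black
      2 gray
        2→12: 12 is gray → back edge
Back edge closes the cycle 12 → 13 → 4 → 2 → 12; its vertices are {2, 4, 12, 13}.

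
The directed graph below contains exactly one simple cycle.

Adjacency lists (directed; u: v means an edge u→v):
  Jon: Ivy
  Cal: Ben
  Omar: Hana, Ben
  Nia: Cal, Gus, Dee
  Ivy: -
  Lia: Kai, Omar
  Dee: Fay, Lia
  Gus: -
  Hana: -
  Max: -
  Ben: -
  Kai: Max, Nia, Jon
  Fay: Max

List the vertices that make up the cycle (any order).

Dee, Kai, Lia, Nia

DFS with gray/black marking from Nia:
Nia gray
  Cal gray
    Ben gray
    Ben black
  Cal black
  Gus gray
  Gus black
  Dee gray
    Fay gray
      Max gray
      Max black
    Fay black
    Lia gray
      Kai gray
        Kai→Max: Max black — skip
        Kai→Nia: Nia is gray → back edge
Back edge closes the cycle Nia → Dee → Lia → Kai → Nia; its vertices are {Dee, Kai, Lia, Nia}.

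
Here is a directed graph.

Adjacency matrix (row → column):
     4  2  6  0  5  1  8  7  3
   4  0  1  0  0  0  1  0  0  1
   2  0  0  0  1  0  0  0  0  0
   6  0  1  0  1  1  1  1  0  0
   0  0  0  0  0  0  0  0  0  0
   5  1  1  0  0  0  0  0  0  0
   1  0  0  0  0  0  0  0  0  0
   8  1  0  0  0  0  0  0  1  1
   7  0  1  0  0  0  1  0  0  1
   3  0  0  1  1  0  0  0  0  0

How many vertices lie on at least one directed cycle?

6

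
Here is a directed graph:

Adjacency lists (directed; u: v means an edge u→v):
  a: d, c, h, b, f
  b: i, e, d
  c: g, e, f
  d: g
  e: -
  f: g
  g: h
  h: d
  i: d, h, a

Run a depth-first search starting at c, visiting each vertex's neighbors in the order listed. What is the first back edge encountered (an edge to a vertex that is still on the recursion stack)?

DFS from c (visiting each vertex's neighbors in the order listed); mark gray on enter, black on exit:
c gray
  g gray
    h gray
      d gray
        d→g: g is gray → back edge
First back edge: d → g.

d->g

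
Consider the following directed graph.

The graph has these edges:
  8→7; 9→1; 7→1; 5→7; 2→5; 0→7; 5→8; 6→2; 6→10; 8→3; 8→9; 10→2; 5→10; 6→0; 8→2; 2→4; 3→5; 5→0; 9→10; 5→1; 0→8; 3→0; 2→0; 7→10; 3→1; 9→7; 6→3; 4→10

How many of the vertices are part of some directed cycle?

9

A vertex is on a directed cycle iff it belongs to a strongly connected component of size ≥ 2 (or has a self-loop).
The vertices on cycles are {0, 2, 3, 4, 5, 7, 8, 9, 10} — 9 in total.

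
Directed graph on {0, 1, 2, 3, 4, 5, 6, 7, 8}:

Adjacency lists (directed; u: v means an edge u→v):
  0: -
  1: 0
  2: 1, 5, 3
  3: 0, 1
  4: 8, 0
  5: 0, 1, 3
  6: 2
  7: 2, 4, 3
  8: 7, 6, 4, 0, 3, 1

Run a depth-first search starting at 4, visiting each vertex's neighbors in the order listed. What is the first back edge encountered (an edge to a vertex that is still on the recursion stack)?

DFS from 4 (visiting each vertex's neighbors in the order listed); mark gray on enter, black on exit:
4 gray
  8 gray
    7 gray
      2 gray
        1 gray
          0 gray
          0 black
        1 black
        5 gray
          5→0: 0 black — skip
          5→1: 1 black — skip
          3 gray
            3→0: 0 black — skip
            3→1: 1 black — skip
          3 black
        5 black
        2→3: 3 black — skip
      2 black
      7→4: 4 is gray → back edge
First back edge: 7 → 4.

7→4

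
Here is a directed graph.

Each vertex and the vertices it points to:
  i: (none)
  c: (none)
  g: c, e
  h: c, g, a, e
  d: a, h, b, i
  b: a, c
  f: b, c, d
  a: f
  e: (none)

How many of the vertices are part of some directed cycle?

A vertex is on a directed cycle iff it belongs to a strongly connected component of size ≥ 2 (or has a self-loop).
The vertices on cycles are {a, b, d, f, h} — 5 in total.

5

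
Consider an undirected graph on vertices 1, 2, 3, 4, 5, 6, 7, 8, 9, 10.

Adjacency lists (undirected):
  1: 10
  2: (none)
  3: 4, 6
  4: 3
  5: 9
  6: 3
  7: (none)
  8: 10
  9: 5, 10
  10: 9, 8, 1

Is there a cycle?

DFS, tracking each vertex's parent; an edge to a visited non-parent vertex closes a cycle.
Start from 8:
visit 8 (parent –)
  visit 10 (parent 8)
    visit 9 (parent 10)
      visit 5 (parent 9)
        5–9: parent, skip
      9–10: parent, skip
    10–8: parent, skip
    visit 1 (parent 10)
      1–10: parent, skip
visit 2 (parent –)
visit 3 (parent –)
  visit 4 (parent 3)
    4–3: parent, skip
  visit 6 (parent 3)
    6–3: parent, skip
visit 7 (parent –)
No non-parent visited neighbor found — the graph is a forest.

No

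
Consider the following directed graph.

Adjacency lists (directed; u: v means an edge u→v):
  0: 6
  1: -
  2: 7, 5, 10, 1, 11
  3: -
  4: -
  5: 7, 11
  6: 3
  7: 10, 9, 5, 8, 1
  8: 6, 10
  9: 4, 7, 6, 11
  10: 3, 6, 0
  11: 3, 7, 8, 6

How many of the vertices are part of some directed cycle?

4

A vertex is on a directed cycle iff it belongs to a strongly connected component of size ≥ 2 (or has a self-loop).
The vertices on cycles are {5, 7, 9, 11} — 4 in total.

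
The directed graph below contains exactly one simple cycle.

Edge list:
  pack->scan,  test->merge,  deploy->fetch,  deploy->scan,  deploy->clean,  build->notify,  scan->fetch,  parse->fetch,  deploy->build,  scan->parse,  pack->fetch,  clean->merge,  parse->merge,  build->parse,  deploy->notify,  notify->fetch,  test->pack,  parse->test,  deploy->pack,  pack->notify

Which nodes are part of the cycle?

pack, scan, test, parse

DFS with gray/black marking from parse:
parse gray
  fetch gray
  fetch black
  test gray
    pack gray
      scan gray
        scan→parse: parse is gray → back edge
Back edge closes the cycle parse → test → pack → scan → parse; its vertices are {pack, scan, test, parse}.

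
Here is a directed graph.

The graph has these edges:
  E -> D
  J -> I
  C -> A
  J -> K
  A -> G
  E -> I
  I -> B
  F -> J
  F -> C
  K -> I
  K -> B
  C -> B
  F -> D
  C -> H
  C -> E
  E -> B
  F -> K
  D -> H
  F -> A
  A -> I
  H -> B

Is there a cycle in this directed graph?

No

DFS with white/gray/black marking, starting from E:
E gray
  I gray
    B gray
    B black
  I black
  E→B: B black — skip
  D gray
    H gray
      H→B: B black — skip
    H black
  D black
E black
A gray
  A→I: I black — skip
  G gray
  G black
A black
C gray
  C→B: B black — skip
  C→E: E black — skip
  C→H: H black — skip
  C→A: A black — skip
C black
F gray
  F→C: C black — skip
  F→A: A black — skip
  J gray
    K gray
      K→B: B black — skip
      K→I: I black — skip
    K black
    J→I: I black — skip
  J black
  F→D: D black — skip
  F→K: K black — skip
F black
Every edge goes to a white or black vertex — no back edge, so the graph is acyclic.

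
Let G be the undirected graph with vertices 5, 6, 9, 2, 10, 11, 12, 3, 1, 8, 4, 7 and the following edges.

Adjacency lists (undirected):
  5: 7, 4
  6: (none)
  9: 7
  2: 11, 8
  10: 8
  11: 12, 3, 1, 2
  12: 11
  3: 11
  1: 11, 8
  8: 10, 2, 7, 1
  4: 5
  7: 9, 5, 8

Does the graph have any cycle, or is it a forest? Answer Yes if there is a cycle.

DFS, tracking each vertex's parent; an edge to a visited non-parent vertex closes a cycle.
Start from 4:
visit 4 (parent –)
  visit 5 (parent 4)
    visit 7 (parent 5)
      visit 9 (parent 7)
        9–7: parent, skip
      7–5: parent, skip
      visit 8 (parent 7)
        visit 10 (parent 8)
          10–8: parent, skip
        visit 2 (parent 8)
          visit 11 (parent 2)
            visit 12 (parent 11)
              12–11: parent, skip
            visit 3 (parent 11)
              3–11: parent, skip
            visit 1 (parent 11)
              1–11: parent, skip
              1–8: 8 visited and ≠ parent → cycle
Cycle: 8 – 2 – 11 – 1 – 8.

Yes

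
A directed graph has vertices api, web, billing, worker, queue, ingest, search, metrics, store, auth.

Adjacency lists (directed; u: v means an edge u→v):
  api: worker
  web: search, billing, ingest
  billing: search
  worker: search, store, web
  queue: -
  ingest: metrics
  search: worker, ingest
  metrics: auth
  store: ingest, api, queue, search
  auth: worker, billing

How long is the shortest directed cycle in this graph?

For each vertex v, BFS finds the shortest path from v back to v.
The shortest such closed walk is worker → search → worker, length 2.

2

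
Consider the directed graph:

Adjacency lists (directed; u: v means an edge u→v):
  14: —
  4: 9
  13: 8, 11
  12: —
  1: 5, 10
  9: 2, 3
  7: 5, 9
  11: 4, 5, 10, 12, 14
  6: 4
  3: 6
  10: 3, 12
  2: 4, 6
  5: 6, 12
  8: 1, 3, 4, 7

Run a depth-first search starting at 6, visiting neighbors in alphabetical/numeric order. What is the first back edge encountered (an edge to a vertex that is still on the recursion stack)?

2→4

DFS from 6 (visiting neighbors in alphabetical/numeric order); mark gray on enter, black on exit:
6 gray
  4 gray
    9 gray
      2 gray
        2→4: 4 is gray → back edge
First back edge: 2 → 4.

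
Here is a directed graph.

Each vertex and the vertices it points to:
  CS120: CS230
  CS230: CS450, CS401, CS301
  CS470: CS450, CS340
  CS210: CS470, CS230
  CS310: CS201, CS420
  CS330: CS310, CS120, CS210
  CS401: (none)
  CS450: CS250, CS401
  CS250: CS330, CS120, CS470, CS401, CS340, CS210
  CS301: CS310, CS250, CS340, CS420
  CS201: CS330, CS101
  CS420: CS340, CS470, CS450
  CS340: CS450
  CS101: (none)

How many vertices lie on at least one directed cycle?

12

A vertex is on a directed cycle iff it belongs to a strongly connected component of size ≥ 2 (or has a self-loop).
The vertices on cycles are {CS120, CS201, CS210, CS230, CS250, CS301, CS310, CS330, CS340, CS420, CS450, CS470} — 12 in total.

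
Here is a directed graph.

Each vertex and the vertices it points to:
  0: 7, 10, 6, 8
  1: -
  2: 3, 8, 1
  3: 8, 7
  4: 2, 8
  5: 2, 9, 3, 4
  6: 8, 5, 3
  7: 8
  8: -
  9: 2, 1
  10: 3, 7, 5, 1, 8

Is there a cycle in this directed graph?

No

DFS with white/gray/black marking, starting from 9:
9 gray
  2 gray
    3 gray
      8 gray
      8 black
      7 gray
        7→8: 8 black — skip
      7 black
    3 black
    2→8: 8 black — skip
    1 gray
    1 black
  2 black
  9→1: 1 black — skip
9 black
0 gray
  0→7: 7 black — skip
  10 gray
    10→3: 3 black — skip
    10→7: 7 black — skip
    5 gray
      5→2: 2 black — skip
      5→9: 9 black — skip
      5→3: 3 black — skip
      4 gray
        4→2: 2 black — skip
        4→8: 8 black — skip
      4 black
    5 black
    10→1: 1 black — skip
    10→8: 8 black — skip
  10 black
  6 gray
    6→8: 8 black — skip
    6→5: 5 black — skip
    6→3: 3 black — skip
  6 black
  0→8: 8 black — skip
0 black
Every edge goes to a white or black vertex — no back edge, so the graph is acyclic.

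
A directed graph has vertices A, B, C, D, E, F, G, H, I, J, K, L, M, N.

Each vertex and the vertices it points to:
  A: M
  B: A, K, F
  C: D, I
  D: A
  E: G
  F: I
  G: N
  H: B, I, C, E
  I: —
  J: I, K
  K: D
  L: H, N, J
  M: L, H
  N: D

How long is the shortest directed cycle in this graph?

4

For each vertex v, BFS finds the shortest path from v back to v.
The shortest such closed walk is A → M → H → B → A, length 4.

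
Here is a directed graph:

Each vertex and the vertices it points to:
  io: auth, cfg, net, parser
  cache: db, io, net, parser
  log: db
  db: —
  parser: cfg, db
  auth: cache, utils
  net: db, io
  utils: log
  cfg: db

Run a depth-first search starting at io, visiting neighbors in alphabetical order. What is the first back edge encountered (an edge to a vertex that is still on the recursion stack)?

DFS from io (visiting neighbors in alphabetical order); mark gray on enter, black on exit:
io gray
  auth gray
    cache gray
      db gray
      db black
      cache→io: io is gray → back edge
First back edge: cache → io.

cache→io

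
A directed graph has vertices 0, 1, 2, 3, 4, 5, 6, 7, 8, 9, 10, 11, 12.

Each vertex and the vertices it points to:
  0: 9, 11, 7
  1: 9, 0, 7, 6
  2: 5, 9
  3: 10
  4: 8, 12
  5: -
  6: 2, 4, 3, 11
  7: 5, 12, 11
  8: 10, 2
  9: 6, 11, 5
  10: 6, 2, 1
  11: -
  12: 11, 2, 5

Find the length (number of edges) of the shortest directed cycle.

For each vertex v, BFS finds the shortest path from v back to v.
The shortest such closed walk is 3 → 10 → 6 → 3, length 3.

3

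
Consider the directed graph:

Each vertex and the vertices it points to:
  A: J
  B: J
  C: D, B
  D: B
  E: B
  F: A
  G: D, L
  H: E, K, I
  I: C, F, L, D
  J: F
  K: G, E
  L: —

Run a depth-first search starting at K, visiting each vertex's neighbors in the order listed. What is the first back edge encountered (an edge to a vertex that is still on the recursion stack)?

A->J

DFS from K (visiting each vertex's neighbors in the order listed); mark gray on enter, black on exit:
K gray
  G gray
    D gray
      B gray
        J gray
          F gray
            A gray
              A→J: J is gray → back edge
First back edge: A → J.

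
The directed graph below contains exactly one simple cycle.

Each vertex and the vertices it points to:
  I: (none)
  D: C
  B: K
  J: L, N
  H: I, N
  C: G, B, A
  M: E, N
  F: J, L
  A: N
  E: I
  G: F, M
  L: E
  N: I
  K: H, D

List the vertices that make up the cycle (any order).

B, C, D, K

DFS with gray/black marking from C:
C gray
  G gray
    F gray
      J gray
        L gray
          E gray
            I gray
            I black
          E black
        L black
        N gray
          N→I: I black — skip
        N black
      J black
      F→L: L black — skip
    F black
    M gray
      M→E: E black — skip
      M→N: N black — skip
    M black
  G black
  B gray
    K gray
      H gray
        H→I: I black — skip
        H→N: N black — skip
      H black
      D gray
        D→C: C is gray → back edge
Back edge closes the cycle C → B → K → D → C; its vertices are {B, C, D, K}.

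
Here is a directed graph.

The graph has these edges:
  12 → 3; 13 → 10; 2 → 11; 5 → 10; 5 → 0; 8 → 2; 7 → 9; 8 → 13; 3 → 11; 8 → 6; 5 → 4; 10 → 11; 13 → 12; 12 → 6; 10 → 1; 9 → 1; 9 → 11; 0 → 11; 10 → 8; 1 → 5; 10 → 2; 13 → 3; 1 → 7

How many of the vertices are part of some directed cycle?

7

A vertex is on a directed cycle iff it belongs to a strongly connected component of size ≥ 2 (or has a self-loop).
The vertices on cycles are {1, 5, 7, 8, 9, 10, 13} — 7 in total.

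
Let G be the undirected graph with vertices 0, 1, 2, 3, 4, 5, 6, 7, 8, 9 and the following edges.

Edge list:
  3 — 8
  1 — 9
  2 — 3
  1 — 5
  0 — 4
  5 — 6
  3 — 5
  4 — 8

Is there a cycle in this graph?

DFS, tracking each vertex's parent; an edge to a visited non-parent vertex closes a cycle.
Start from 3:
visit 3 (parent –)
  visit 5 (parent 3)
    5–3: parent, skip
    visit 1 (parent 5)
      1–5: parent, skip
      visit 9 (parent 1)
        9–1: parent, skip
    visit 6 (parent 5)
      6–5: parent, skip
  visit 2 (parent 3)
    2–3: parent, skip
  visit 8 (parent 3)
    visit 4 (parent 8)
      visit 0 (parent 4)
        0–4: parent, skip
      4–8: parent, skip
    8–3: parent, skip
visit 7 (parent –)
No non-parent visited neighbor found — the graph is a forest.

No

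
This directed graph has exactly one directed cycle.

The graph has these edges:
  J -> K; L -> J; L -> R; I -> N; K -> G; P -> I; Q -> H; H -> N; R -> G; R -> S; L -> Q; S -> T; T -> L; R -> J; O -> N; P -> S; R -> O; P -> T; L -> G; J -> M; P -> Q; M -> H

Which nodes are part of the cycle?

DFS with gray/black marking from T:
T gray
  L gray
    Q gray
      H gray
        N gray
        N black
      H black
    Q black
    R gray
      S gray
        S→T: T is gray → back edge
Back edge closes the cycle T → L → R → S → T; its vertices are {L, R, S, T}.

L, R, S, T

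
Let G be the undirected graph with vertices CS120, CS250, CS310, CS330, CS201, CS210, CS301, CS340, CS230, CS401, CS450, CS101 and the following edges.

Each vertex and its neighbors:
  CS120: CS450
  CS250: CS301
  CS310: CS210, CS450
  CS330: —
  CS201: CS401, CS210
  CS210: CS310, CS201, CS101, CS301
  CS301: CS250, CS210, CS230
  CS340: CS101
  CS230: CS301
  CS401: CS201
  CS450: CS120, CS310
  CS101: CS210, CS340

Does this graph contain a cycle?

No

DFS, tracking each vertex's parent; an edge to a visited non-parent vertex closes a cycle.
Start from CS210:
visit CS210 (parent –)
  visit CS310 (parent CS210)
    CS310–CS210: parent, skip
    visit CS450 (parent CS310)
      visit CS120 (parent CS450)
        CS120–CS450: parent, skip
      CS450–CS310: parent, skip
  visit CS201 (parent CS210)
    visit CS401 (parent CS201)
      CS401–CS201: parent, skip
    CS201–CS210: parent, skip
  visit CS101 (parent CS210)
    CS101–CS210: parent, skip
    visit CS340 (parent CS101)
      CS340–CS101: parent, skip
  visit CS301 (parent CS210)
    visit CS250 (parent CS301)
      CS250–CS301: parent, skip
    CS301–CS210: parent, skip
    visit CS230 (parent CS301)
      CS230–CS301: parent, skip
visit CS330 (parent –)
No non-parent visited neighbor found — the graph is a forest.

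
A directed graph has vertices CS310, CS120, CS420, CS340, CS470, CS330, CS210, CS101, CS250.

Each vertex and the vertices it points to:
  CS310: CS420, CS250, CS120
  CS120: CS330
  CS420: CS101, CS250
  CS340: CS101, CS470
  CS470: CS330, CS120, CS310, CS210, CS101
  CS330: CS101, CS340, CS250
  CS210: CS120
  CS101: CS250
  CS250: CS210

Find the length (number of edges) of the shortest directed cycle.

3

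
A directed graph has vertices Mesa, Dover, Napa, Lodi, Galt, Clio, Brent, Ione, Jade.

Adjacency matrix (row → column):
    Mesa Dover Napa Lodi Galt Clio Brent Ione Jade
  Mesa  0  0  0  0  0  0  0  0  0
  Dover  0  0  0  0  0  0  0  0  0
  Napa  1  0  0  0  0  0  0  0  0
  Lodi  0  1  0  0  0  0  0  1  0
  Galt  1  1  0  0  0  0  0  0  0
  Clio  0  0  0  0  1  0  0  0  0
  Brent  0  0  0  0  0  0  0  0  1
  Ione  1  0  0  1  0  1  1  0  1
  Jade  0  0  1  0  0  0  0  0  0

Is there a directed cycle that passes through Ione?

Ione is on a cycle iff Ione can reach itself via ≥1 edge.
Ione → Lodi → Ione — yes.

Yes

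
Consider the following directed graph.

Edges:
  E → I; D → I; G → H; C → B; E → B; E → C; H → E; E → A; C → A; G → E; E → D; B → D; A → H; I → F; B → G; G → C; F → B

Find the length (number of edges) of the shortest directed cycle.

3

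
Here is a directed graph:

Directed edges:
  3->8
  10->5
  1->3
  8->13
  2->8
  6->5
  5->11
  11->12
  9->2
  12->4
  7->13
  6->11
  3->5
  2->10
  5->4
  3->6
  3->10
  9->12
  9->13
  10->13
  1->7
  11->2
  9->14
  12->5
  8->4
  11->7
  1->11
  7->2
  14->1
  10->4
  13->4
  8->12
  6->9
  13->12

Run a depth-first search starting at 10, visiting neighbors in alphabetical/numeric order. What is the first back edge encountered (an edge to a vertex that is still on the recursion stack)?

DFS from 10 (visiting neighbors in alphabetical/numeric order); mark gray on enter, black on exit:
10 gray
  4 gray
  4 black
  5 gray
    5→4: 4 black — skip
    11 gray
      2 gray
        8 gray
          8→4: 4 black — skip
          12 gray
            12→4: 4 black — skip
            12→5: 5 is gray → back edge
First back edge: 12 → 5.

12->5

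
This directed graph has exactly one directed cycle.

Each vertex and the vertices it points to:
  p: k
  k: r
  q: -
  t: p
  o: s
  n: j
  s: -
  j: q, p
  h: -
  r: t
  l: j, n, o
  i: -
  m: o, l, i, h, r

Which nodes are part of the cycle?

k, p, r, t

DFS with gray/black marking from r:
r gray
  t gray
    p gray
      k gray
        k→r: r is gray → back edge
Back edge closes the cycle r → t → p → k → r; its vertices are {k, p, r, t}.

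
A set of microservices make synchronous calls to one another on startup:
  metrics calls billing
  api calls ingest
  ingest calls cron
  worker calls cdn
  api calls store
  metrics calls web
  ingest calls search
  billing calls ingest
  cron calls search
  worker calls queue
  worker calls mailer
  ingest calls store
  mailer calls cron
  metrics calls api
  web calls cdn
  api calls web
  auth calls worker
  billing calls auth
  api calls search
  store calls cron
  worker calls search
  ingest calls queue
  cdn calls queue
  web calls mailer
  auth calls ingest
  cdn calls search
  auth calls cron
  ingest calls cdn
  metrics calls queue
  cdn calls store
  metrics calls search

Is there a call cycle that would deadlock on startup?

No

DFS with white/gray/black marking, starting from web:
web gray
  mailer gray
    cron gray
      search gray
      search black
    cron black
  mailer black
  cdn gray
    queue gray
    queue black
    cdn→search: search black — skip
    store gray
      store→cron: cron black — skip
    store black
  cdn black
web black
api gray
  ingest gray
    ingest→queue: queue black — skip
    ingest→search: search black — skip
    ingest→cdn: cdn black — skip
    ingest→store: store black — skip
    ingest→cron: cron black — skip
  ingest black
  api→store: store black — skip
  api→search: search black — skip
  api→web: web black — skip
api black
worker gray
  worker→search: search black — skip
  worker→queue: queue black — skip
  worker→mailer: mailer black — skip
  worker→cdn: cdn black — skip
worker black
auth gray
  auth→cron: cron black — skip
  auth→worker: worker black — skip
  auth→ingest: ingest black — skip
auth black
billing gray
  billing→auth: auth black — skip
  billing→ingest: ingest black — skip
billing black
metrics gray
  metrics→queue: queue black — skip
  metrics→search: search black — skip
  metrics→billing: billing black — skip
  metrics→web: web black — skip
  metrics→api: api black — skip
metrics black
Every edge goes to a white or black vertex — no back edge, so the graph is acyclic.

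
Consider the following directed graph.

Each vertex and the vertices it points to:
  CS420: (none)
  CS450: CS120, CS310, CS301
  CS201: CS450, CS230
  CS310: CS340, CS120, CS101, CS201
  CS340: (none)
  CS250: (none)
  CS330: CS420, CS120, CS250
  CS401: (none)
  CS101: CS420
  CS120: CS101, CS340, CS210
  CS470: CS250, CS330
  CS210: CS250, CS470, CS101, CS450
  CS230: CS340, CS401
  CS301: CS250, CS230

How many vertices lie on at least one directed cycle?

A vertex is on a directed cycle iff it belongs to a strongly connected component of size ≥ 2 (or has a self-loop).
The vertices on cycles are {CS120, CS201, CS210, CS310, CS330, CS450, CS470} — 7 in total.

7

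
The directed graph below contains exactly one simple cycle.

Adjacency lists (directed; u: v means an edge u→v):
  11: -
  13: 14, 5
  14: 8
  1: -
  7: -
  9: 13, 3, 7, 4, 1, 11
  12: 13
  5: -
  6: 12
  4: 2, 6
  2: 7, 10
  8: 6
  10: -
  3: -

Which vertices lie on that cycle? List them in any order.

6, 8, 12, 13, 14

DFS with gray/black marking from 13:
13 gray
  14 gray
    8 gray
      6 gray
        12 gray
          12→13: 13 is gray → back edge
Back edge closes the cycle 13 → 14 → 8 → 6 → 12 → 13; its vertices are {6, 8, 12, 13, 14}.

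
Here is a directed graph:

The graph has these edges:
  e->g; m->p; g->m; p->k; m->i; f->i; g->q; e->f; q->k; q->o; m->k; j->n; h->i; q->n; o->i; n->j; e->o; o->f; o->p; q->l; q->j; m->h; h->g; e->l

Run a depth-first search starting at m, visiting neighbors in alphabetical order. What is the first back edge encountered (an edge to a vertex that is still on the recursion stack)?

g->m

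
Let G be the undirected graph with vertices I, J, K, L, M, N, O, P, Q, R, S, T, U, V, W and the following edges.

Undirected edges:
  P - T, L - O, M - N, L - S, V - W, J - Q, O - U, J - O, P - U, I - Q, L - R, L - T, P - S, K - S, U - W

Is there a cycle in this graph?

Yes

DFS, tracking each vertex's parent; an edge to a visited non-parent vertex closes a cycle.
Start from N:
visit N (parent –)
  visit M (parent N)
    M–N: parent, skip
visit I (parent –)
  visit Q (parent I)
    visit J (parent Q)
      J–Q: parent, skip
      visit O (parent J)
        visit U (parent O)
          visit W (parent U)
            W–U: parent, skip
            visit V (parent W)
              V–W: parent, skip
          visit P (parent U)
            visit S (parent P)
              S–P: parent, skip
              visit K (parent S)
                K–S: parent, skip
              visit L (parent S)
                L–O: O visited and ≠ parent → cycle
Cycle: O – U – P – S – L – O.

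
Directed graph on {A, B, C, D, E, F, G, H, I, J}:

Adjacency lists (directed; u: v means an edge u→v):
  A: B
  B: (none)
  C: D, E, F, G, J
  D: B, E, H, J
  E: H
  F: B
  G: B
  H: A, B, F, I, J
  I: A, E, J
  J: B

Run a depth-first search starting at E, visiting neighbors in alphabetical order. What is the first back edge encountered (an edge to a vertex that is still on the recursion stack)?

DFS from E (visiting neighbors in alphabetical order); mark gray on enter, black on exit:
E gray
  H gray
    A gray
      B gray
      B black
    A black
    H→B: B black — skip
    F gray
      F→B: B black — skip
    F black
    I gray
      I→A: A black — skip
      I→E: E is gray → back edge
First back edge: I → E.

I→E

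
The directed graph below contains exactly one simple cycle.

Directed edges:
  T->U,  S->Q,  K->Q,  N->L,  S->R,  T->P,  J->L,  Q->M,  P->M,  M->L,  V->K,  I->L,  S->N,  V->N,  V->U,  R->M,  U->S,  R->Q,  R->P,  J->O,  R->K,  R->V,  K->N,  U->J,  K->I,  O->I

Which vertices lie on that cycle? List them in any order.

R, S, U, V

DFS with gray/black marking from U:
U gray
  J gray
    O gray
      I gray
        L gray
        L black
      I black
    O black
    J→L: L black — skip
  J black
  S gray
    R gray
      V gray
        V→U: U is gray → back edge
Back edge closes the cycle U → S → R → V → U; its vertices are {R, S, U, V}.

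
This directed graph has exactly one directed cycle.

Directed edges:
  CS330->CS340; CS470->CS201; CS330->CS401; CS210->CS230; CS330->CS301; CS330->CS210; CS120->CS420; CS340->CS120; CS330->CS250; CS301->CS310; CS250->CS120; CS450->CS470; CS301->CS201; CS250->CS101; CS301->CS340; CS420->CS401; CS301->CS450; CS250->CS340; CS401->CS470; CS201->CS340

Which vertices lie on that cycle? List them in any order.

CS120, CS201, CS340, CS401, CS420, CS470

DFS with gray/black marking from CS120:
CS120 gray
  CS420 gray
    CS401 gray
      CS470 gray
        CS201 gray
          CS340 gray
            CS340→CS120: CS120 is gray → back edge
Back edge closes the cycle CS120 → CS420 → CS401 → CS470 → CS201 → CS340 → CS120; its vertices are {CS120, CS201, CS340, CS401, CS420, CS470}.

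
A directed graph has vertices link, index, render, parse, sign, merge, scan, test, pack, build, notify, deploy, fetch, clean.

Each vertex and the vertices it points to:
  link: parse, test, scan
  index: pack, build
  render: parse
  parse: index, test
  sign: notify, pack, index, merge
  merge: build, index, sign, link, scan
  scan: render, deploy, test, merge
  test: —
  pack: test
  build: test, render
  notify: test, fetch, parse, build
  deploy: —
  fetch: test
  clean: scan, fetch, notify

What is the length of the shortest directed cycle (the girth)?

2

For each vertex v, BFS finds the shortest path from v back to v.
The shortest such closed walk is scan → merge → scan, length 2.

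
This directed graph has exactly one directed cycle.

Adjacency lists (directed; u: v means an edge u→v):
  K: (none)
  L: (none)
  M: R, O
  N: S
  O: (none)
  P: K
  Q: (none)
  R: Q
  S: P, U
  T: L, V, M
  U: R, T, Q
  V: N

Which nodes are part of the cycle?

DFS with gray/black marking from S:
S gray
  P gray
    K gray
    K black
  P black
  U gray
    R gray
      Q gray
      Q black
    R black
    T gray
      L gray
      L black
      V gray
        N gray
          N→S: S is gray → back edge
Back edge closes the cycle S → U → T → V → N → S; its vertices are {N, S, T, U, V}.

N, S, T, U, V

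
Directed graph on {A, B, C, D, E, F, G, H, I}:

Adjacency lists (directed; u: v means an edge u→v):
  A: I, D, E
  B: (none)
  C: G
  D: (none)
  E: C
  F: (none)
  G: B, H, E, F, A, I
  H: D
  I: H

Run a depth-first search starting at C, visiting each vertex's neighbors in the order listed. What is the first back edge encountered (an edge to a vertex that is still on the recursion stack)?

DFS from C (visiting each vertex's neighbors in the order listed); mark gray on enter, black on exit:
C gray
  G gray
    B gray
    B black
    H gray
      D gray
      D black
    H black
    E gray
      E→C: C is gray → back edge
First back edge: E → C.

E→C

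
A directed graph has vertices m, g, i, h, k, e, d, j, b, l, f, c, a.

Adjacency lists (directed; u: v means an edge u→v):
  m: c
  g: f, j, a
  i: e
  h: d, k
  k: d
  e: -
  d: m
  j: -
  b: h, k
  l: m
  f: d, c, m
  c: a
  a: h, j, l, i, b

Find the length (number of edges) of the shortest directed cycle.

For each vertex v, BFS finds the shortest path from v back to v.
The shortest such closed walk is a → l → m → c → a, length 4.

4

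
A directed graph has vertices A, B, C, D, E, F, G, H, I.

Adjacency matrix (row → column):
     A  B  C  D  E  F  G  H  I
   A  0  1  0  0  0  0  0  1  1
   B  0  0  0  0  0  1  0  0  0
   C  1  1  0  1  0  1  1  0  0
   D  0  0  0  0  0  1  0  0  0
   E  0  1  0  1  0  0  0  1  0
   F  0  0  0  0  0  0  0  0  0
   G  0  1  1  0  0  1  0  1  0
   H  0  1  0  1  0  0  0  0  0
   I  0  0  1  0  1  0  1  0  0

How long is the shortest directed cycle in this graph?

For each vertex v, BFS finds the shortest path from v back to v.
The shortest such closed walk is C → G → C, length 2.

2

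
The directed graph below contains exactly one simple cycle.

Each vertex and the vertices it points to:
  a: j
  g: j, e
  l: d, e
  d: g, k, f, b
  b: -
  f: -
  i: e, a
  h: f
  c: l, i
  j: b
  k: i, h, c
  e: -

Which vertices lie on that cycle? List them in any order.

c, d, k, l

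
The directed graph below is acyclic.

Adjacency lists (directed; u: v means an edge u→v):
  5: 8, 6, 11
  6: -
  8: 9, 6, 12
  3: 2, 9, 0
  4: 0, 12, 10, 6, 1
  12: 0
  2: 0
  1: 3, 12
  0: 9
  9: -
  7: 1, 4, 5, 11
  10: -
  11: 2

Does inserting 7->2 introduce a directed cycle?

No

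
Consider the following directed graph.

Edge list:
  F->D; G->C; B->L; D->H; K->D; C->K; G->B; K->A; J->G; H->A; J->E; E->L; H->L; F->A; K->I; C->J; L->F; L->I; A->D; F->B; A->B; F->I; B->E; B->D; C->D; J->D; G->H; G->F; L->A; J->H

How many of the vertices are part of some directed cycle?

A vertex is on a directed cycle iff it belongs to a strongly connected component of size ≥ 2 (or has a self-loop).
The vertices on cycles are {A, B, C, D, E, F, G, H, J, L} — 10 in total.

10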